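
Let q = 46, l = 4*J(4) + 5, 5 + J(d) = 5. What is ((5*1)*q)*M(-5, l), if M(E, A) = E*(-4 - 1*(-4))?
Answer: 0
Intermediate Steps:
J(d) = 0 (J(d) = -5 + 5 = 0)
l = 5 (l = 4*0 + 5 = 0 + 5 = 5)
M(E, A) = 0 (M(E, A) = E*(-4 + 4) = E*0 = 0)
((5*1)*q)*M(-5, l) = ((5*1)*46)*0 = (5*46)*0 = 230*0 = 0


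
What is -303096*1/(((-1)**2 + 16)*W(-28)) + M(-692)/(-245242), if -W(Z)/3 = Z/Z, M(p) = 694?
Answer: 728743469/122621 ≈ 5943.1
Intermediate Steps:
W(Z) = -3 (W(Z) = -3*Z/Z = -3*1 = -3)
-303096*1/(((-1)**2 + 16)*W(-28)) + M(-692)/(-245242) = -303096*(-1/(3*((-1)**2 + 16))) + 694/(-245242) = -303096*(-1/(3*(1 + 16))) + 694*(-1/245242) = -303096/(17*(-3)) - 347/122621 = -303096/(-51) - 347/122621 = -303096*(-1/51) - 347/122621 = 101032/17 - 347/122621 = 728743469/122621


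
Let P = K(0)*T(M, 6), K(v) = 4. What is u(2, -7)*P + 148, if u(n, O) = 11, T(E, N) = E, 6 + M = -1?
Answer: -160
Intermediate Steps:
M = -7 (M = -6 - 1 = -7)
P = -28 (P = 4*(-7) = -28)
u(2, -7)*P + 148 = 11*(-28) + 148 = -308 + 148 = -160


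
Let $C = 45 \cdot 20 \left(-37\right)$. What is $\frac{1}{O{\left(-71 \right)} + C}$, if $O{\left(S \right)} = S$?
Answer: $- \frac{1}{33371} \approx -2.9966 \cdot 10^{-5}$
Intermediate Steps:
$C = -33300$ ($C = 900 \left(-37\right) = -33300$)
$\frac{1}{O{\left(-71 \right)} + C} = \frac{1}{-71 - 33300} = \frac{1}{-33371} = - \frac{1}{33371}$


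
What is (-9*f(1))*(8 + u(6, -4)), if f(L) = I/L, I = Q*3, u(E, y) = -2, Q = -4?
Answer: 648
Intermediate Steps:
I = -12 (I = -4*3 = -12)
f(L) = -12/L
(-9*f(1))*(8 + u(6, -4)) = (-(-108)/1)*(8 - 2) = -(-108)*6 = -9*(-12)*6 = 108*6 = 648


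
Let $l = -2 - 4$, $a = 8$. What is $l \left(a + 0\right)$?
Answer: $-48$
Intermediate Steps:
$l = -6$
$l \left(a + 0\right) = - 6 \left(8 + 0\right) = \left(-6\right) 8 = -48$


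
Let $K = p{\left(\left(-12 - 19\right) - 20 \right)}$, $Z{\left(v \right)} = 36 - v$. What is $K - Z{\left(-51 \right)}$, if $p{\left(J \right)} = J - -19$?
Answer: $-119$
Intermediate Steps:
$p{\left(J \right)} = 19 + J$ ($p{\left(J \right)} = J + 19 = 19 + J$)
$K = -32$ ($K = 19 - 51 = -32$)
$K - Z{\left(-51 \right)} = -32 - \left(36 - -51\right) = -32 - \left(36 + 51\right) = -32 - 87 = -119$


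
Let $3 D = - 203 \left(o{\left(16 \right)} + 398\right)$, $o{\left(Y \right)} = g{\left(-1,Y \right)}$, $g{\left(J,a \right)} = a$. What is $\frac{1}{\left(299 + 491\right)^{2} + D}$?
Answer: $\frac{1}{596086} \approx 1.6776 \cdot 10^{-6}$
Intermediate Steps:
$o{\left(Y \right)} = Y$
$D = -28014$ ($D = \frac{\left(-203\right) \left(16 + 398\right)}{3} = \frac{\left(-203\right) 414}{3} = \frac{1}{3} \left(-84042\right) = -28014$)
$\frac{1}{\left(299 + 491\right)^{2} + D} = \frac{1}{\left(299 + 491\right)^{2} - 28014} = \frac{1}{790^{2} - 28014} = \frac{1}{624100 - 28014} = \frac{1}{596086}$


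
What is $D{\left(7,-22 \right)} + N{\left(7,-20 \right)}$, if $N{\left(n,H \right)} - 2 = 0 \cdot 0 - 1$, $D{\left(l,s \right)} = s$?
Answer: $-21$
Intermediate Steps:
$N{\left(n,H \right)} = 1$ ($N{\left(n,H \right)} = 2 + \left(0 \cdot 0 - 1\right) = 2 + \left(0 - 1\right) = 2 - 1 = 1$)
$D{\left(7,-22 \right)} + N{\left(7,-20 \right)} = -22 + 1 = -21$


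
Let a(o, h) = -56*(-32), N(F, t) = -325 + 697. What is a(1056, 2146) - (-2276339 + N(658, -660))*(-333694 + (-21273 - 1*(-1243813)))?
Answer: 2022984165874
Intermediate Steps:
N(F, t) = 372
a(o, h) = 1792
a(1056, 2146) - (-2276339 + N(658, -660))*(-333694 + (-21273 - 1*(-1243813))) = 1792 - (-2276339 + 372)*(-333694 + (-21273 - 1*(-1243813))) = 1792 - (-2275967)*(-333694 + (-21273 + 1243813)) = 1792 - (-2275967)*(-333694 + 1222540) = 1792 - (-2275967)*888846 = 1792 - 1*(-2022984164082) = 1792 + 2022984164082 = 2022984165874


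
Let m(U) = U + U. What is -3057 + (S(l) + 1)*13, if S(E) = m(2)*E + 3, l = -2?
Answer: -3109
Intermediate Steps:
m(U) = 2*U
S(E) = 3 + 4*E (S(E) = (2*2)*E + 3 = 4*E + 3 = 3 + 4*E)
-3057 + (S(l) + 1)*13 = -3057 + ((3 + 4*(-2)) + 1)*13 = -3057 + ((3 - 8) + 1)*13 = -3057 + (-5 + 1)*13 = -3057 - 4*13 = -3057 - 52 = -3109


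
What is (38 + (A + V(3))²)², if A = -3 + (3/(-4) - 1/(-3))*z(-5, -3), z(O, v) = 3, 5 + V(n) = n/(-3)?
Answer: 5239521/256 ≈ 20467.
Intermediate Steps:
V(n) = -5 - n/3 (V(n) = -5 + n/(-3) = -5 + n*(-⅓) = -5 - n/3)
A = -17/4 (A = -3 + (3/(-4) - 1/(-3))*3 = -3 + (3*(-¼) - 1*(-⅓))*3 = -3 + (-¾ + ⅓)*3 = -3 - 5/12*3 = -3 - 5/4 = -17/4 ≈ -4.2500)
(38 + (A + V(3))²)² = (38 + (-17/4 + (-5 - ⅓*3))²)² = (38 + (-17/4 + (-5 - 1))²)² = (38 + (-17/4 - 6)²)² = (38 + (-41/4)²)² = (38 + 1681/16)² = (2289/16)² = 5239521/256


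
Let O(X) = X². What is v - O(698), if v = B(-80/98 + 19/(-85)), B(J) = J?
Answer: -2029208991/4165 ≈ -4.8721e+5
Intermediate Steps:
v = -4331/4165 (v = -80/98 + 19/(-85) = -80*1/98 + 19*(-1/85) = -40/49 - 19/85 = -4331/4165 ≈ -1.0399)
v - O(698) = -4331/4165 - 1*698² = -4331/4165 - 1*487204 = -4331/4165 - 487204 = -2029208991/4165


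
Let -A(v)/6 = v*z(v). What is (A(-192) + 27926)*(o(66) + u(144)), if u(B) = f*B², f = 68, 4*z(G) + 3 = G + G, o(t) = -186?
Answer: -117765772860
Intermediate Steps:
z(G) = -¾ + G/2 (z(G) = -¾ + (G + G)/4 = -¾ + (2*G)/4 = -¾ + G/2)
u(B) = 68*B²
A(v) = -6*v*(-¾ + v/2)
(A(-192) + 27926)*(o(66) + u(144)) = ((3/2)*(-192)*(3 - 2*(-192)) + 27926)*(-186 + 68*144²) = ((3/2)*(-192)*(3 + 384) + 27926)*(-186 + 68*20736) = ((3/2)*(-192)*387 + 27926)*(-186 + 1410048) = (-111456 + 27926)*1409862 = -83530*1409862 = -117765772860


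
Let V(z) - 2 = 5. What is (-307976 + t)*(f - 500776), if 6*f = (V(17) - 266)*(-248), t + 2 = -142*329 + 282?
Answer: 173687905256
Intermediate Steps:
V(z) = 7 (V(z) = 2 + 5 = 7)
t = -46438 (t = -2 + (-142*329 + 282) = -2 + (-46718 + 282) = -2 - 46436 = -46438)
f = 32116/3 (f = ((7 - 266)*(-248))/6 = (-259*(-248))/6 = (⅙)*64232 = 32116/3 ≈ 10705.)
(-307976 + t)*(f - 500776) = (-307976 - 46438)*(32116/3 - 500776) = -354414*(-1470212/3) = 173687905256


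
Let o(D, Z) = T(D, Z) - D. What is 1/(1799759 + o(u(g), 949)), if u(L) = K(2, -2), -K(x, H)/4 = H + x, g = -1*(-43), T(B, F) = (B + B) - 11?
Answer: 1/1799748 ≈ 5.5563e-7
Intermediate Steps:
T(B, F) = -11 + 2*B (T(B, F) = 2*B - 11 = -11 + 2*B)
g = 43
K(x, H) = -4*H - 4*x (K(x, H) = -4*(H + x) = -4*H - 4*x)
u(L) = 0 (u(L) = -4*(-2) - 4*2 = 8 - 8 = 0)
o(D, Z) = -11 + D (o(D, Z) = (-11 + 2*D) - D = -11 + D)
1/(1799759 + o(u(g), 949)) = 1/(1799759 + (-11 + 0)) = 1/(1799759 - 11) = 1/1799748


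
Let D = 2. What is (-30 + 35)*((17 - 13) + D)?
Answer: 30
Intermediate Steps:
(-30 + 35)*((17 - 13) + D) = (-30 + 35)*((17 - 13) + 2) = 5*(4 + 2) = 5*6 = 30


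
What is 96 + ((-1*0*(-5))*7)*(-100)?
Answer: 96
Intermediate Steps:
96 + ((-1*0*(-5))*7)*(-100) = 96 + ((0*(-5))*7)*(-100) = 96 + (0*7)*(-100) = 96 + 0*(-100) = 96 + 0 = 96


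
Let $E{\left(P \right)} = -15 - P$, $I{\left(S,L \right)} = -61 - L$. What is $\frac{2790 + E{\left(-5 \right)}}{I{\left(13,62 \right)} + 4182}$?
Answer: $\frac{2780}{4059} \approx 0.6849$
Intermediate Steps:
$\frac{2790 + E{\left(-5 \right)}}{I{\left(13,62 \right)} + 4182} = \frac{2790 - 10}{\left(-61 - 62\right) + 4182} = \frac{2790 + \left(-15 + 5\right)}{\left(-61 - 62\right) + 4182} = \frac{2790 - 10}{-123 + 4182} = \frac{2780}{4059}$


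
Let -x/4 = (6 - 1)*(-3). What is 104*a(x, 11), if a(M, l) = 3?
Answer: 312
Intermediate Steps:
x = 60 (x = -4*(6 - 1)*(-3) = -20*(-3) = -4*(-15) = 60)
104*a(x, 11) = 104*3 = 312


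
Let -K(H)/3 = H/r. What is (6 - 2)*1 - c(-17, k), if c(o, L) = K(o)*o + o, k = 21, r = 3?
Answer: 310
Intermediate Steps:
K(H) = -H (K(H) = -3*H/3 = -H)
c(o, L) = o - o² (c(o, L) = (-o)*o + o = -o² + o = o - o²)
(6 - 2)*1 - c(-17, k) = (6 - 2)*1 - (-17)*(1 - 1*(-17)) = 4*1 - (-17)*(1 + 17) = 4 - (-17)*18 = 4 - 1*(-306) = 4 + 306 = 310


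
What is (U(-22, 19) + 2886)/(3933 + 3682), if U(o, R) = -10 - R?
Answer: 2857/7615 ≈ 0.37518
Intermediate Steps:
(U(-22, 19) + 2886)/(3933 + 3682) = ((-10 - 1*19) + 2886)/(3933 + 3682) = ((-10 - 19) + 2886)/7615 = (-29 + 2886)*(1/7615) = 2857*(1/7615) = 2857/7615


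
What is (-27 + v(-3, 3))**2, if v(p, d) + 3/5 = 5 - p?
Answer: 9604/25 ≈ 384.16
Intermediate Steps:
v(p, d) = 22/5 - p (v(p, d) = -3/5 + (5 - p) = 22/5 - p)
(-27 + v(-3, 3))**2 = (-27 + (22/5 - 1*(-3)))**2 = (-27 + (22/5 + 3))**2 = (-27 + 37/5)**2 = (-98/5)**2 = 9604/25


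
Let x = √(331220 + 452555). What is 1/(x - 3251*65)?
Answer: -42263/8930649090 - √31351/8930649090 ≈ -4.7522e-6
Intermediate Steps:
x = 5*√31351 (x = √783775 = 5*√31351 ≈ 885.31)
1/(x - 3251*65) = 1/(5*√31351 - 3251*65) = 1/(5*√31351 - 211315) = 1/(-211315 + 5*√31351)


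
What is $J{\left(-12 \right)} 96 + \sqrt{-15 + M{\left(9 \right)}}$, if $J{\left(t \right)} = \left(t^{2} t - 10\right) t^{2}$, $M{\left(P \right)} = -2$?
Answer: $-24026112 + i \sqrt{17} \approx -2.4026 \cdot 10^{7} + 4.1231 i$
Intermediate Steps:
$J{\left(t \right)} = t^{2} \left(-10 + t^{3}\right)$ ($J{\left(t \right)} = \left(t^{3} - 10\right) t^{2} = \left(-10 + t^{3}\right) t^{2} = t^{2} \left(-10 + t^{3}\right)$)
$J{\left(-12 \right)} 96 + \sqrt{-15 + M{\left(9 \right)}} = \left(-12\right)^{2} \left(-10 + \left(-12\right)^{3}\right) 96 + \sqrt{-15 - 2} = 144 \left(-10 - 1728\right) 96 + \sqrt{-17} = 144 \left(-1738\right) 96 + i \sqrt{17} = \left(-250272\right) 96 + i \sqrt{17} = -24026112 + i \sqrt{17}$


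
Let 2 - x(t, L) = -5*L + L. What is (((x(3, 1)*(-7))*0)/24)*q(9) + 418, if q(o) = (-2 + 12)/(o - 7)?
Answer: 418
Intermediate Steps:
x(t, L) = 2 + 4*L (x(t, L) = 2 - (-5*L + L) = 2 - (-4)*L = 2 + 4*L)
q(o) = 10/(-7 + o)
(((x(3, 1)*(-7))*0)/24)*q(9) + 418 = ((((2 + 4*1)*(-7))*0)/24)*(10/(-7 + 9)) + 418 = ((((2 + 4)*(-7))*0)*(1/24))*(10/2) + 418 = (((6*(-7))*0)*(1/24))*(10*(½)) + 418 = (-42*0*(1/24))*5 + 418 = (0*(1/24))*5 + 418 = 0*5 + 418 = 0 + 418 = 418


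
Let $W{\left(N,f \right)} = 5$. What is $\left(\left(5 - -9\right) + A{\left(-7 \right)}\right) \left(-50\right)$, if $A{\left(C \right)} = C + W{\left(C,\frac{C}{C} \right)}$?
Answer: $-600$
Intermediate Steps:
$A{\left(C \right)} = 5 + C$ ($A{\left(C \right)} = C + 5 = 5 + C$)
$\left(\left(5 - -9\right) + A{\left(-7 \right)}\right) \left(-50\right) = \left(\left(5 - -9\right) + \left(5 - 7\right)\right) \left(-50\right) = \left(\left(5 + 9\right) - 2\right) \left(-50\right) = \left(14 - 2\right) \left(-50\right) = 12 \left(-50\right) = -600$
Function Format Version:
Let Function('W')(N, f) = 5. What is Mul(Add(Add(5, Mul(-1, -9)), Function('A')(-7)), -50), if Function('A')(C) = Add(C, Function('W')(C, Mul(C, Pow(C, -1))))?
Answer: -600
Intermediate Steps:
Function('A')(C) = Add(5, C) (Function('A')(C) = Add(C, 5) = Add(5, C))
Mul(Add(Add(5, Mul(-1, -9)), Function('A')(-7)), -50) = Mul(Add(Add(5, Mul(-1, -9)), Add(5, -7)), -50) = Mul(Add(Add(5, 9), -2), -50) = Mul(Add(14, -2), -50) = Mul(12, -50) = -600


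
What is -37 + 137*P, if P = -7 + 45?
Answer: 5169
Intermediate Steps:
P = 38
-37 + 137*P = -37 + 137*38 = -37 + 5206 = 5169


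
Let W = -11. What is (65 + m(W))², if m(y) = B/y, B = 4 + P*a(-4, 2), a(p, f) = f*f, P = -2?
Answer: 516961/121 ≈ 4272.4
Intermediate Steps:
a(p, f) = f²
B = -4 (B = 4 - 2*2² = 4 - 2*4 = 4 - 8 = -4)
m(y) = -4/y
(65 + m(W))² = (65 - 4/(-11))² = (65 - 4*(-1/11))² = (65 + 4/11)² = (719/11)² = 516961/121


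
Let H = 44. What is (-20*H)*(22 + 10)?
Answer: -28160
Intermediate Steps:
(-20*H)*(22 + 10) = (-20*44)*(22 + 10) = -880*32 = -28160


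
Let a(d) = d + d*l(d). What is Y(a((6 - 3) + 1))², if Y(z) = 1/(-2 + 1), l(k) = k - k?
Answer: 1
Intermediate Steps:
l(k) = 0
a(d) = d (a(d) = d + d*0 = d + 0 = d)
Y(z) = -1 (Y(z) = 1/(-1) = -1)
Y(a((6 - 3) + 1))² = (-1)² = 1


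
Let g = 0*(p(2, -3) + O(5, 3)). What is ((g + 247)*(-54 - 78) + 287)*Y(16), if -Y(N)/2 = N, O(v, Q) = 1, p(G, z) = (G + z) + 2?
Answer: 1034144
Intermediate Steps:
p(G, z) = 2 + G + z
g = 0 (g = 0*((2 + 2 - 3) + 1) = 0*(1 + 1) = 0*2 = 0)
Y(N) = -2*N
((g + 247)*(-54 - 78) + 287)*Y(16) = ((0 + 247)*(-54 - 78) + 287)*(-2*16) = (247*(-132) + 287)*(-32) = (-32604 + 287)*(-32) = -32317*(-32) = 1034144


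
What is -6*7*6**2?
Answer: -1512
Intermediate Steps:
-6*7*6**2 = -42*36 = -1512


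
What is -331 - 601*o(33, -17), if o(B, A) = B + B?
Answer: -39997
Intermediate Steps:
o(B, A) = 2*B
-331 - 601*o(33, -17) = -331 - 1202*33 = -331 - 601*66 = -331 - 39666 = -39997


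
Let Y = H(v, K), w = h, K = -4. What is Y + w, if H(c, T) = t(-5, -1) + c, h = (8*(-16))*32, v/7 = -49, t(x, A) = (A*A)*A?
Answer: -4440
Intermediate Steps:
t(x, A) = A³ (t(x, A) = A²*A = A³)
v = -343 (v = 7*(-49) = -343)
h = -4096 (h = -128*32 = -4096)
w = -4096
H(c, T) = -1 + c (H(c, T) = (-1)³ + c = -1 + c)
Y = -344 (Y = -1 - 343 = -344)
Y + w = -344 - 4096 = -4440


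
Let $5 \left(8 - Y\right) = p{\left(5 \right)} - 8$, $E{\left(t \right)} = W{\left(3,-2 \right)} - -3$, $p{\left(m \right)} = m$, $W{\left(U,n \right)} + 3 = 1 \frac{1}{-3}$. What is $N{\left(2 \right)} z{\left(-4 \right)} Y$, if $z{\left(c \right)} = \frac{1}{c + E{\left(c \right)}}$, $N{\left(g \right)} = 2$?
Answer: $- \frac{258}{65} \approx -3.9692$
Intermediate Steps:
$W{\left(U,n \right)} = - \frac{10}{3}$ ($W{\left(U,n \right)} = -3 + 1 \frac{1}{-3} = -3 + 1 \left(- \frac{1}{3}\right) = -3 - \frac{1}{3} = - \frac{10}{3}$)
$E{\left(t \right)} = - \frac{1}{3}$ ($E{\left(t \right)} = - \frac{10}{3} - -3 = - \frac{10}{3} + 3 = - \frac{1}{3}$)
$Y = \frac{43}{5}$ ($Y = 8 - \frac{5 - 8}{5} = 8 - - \frac{3}{5} = 8 + \frac{3}{5} = \frac{43}{5} \approx 8.6$)
$z{\left(c \right)} = \frac{1}{- \frac{1}{3} + c}$ ($z{\left(c \right)} = \frac{1}{c - \frac{1}{3}} = \frac{1}{- \frac{1}{3} + c}$)
$N{\left(2 \right)} z{\left(-4 \right)} Y = 2 \frac{3}{-1 + 3 \left(-4\right)} \frac{43}{5} = 2 \frac{3}{-1 - 12} \cdot \frac{43}{5} = 2 \frac{3}{-13} \cdot \frac{43}{5} = 2 \cdot 3 \left(- \frac{1}{13}\right) \frac{43}{5} = 2 \left(- \frac{3}{13}\right) \frac{43}{5} = \left(- \frac{6}{13}\right) \frac{43}{5} = - \frac{258}{65}$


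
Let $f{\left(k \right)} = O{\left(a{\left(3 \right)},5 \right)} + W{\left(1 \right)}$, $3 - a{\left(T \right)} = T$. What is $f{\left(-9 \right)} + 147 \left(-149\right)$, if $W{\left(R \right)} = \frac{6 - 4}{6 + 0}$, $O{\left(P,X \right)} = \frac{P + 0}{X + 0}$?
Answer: $- \frac{65708}{3} \approx -21903.0$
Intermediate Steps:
$a{\left(T \right)} = 3 - T$
$O{\left(P,X \right)} = \frac{P}{X}$
$W{\left(R \right)} = \frac{1}{3}$ ($W{\left(R \right)} = \frac{2}{6} = 2 \cdot \frac{1}{6} = \frac{1}{3}$)
$f{\left(k \right)} = \frac{1}{3}$ ($f{\left(k \right)} = \frac{3 - 3}{5} + \frac{1}{3} = \left(3 - 3\right) \frac{1}{5} + \frac{1}{3} = 0 \cdot \frac{1}{5} + \frac{1}{3} = 0 + \frac{1}{3} = \frac{1}{3}$)
$f{\left(-9 \right)} + 147 \left(-149\right) = \frac{1}{3} + 147 \left(-149\right) = \frac{1}{3} - 21903 = - \frac{65708}{3}$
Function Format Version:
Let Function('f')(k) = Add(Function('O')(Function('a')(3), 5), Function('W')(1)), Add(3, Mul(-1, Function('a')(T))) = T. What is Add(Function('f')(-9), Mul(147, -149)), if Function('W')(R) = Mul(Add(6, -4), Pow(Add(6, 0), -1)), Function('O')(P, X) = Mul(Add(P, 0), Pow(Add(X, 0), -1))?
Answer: Rational(-65708, 3) ≈ -21903.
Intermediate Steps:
Function('a')(T) = Add(3, Mul(-1, T))
Function('O')(P, X) = Mul(P, Pow(X, -1))
Function('W')(R) = Rational(1, 3) (Function('W')(R) = Mul(2, Pow(6, -1)) = Mul(2, Rational(1, 6)) = Rational(1, 3))
Function('f')(k) = Rational(1, 3) (Function('f')(k) = Add(Mul(Add(3, Mul(-1, 3)), Pow(5, -1)), Rational(1, 3)) = Add(Mul(Add(3, -3), Rational(1, 5)), Rational(1, 3)) = Add(Mul(0, Rational(1, 5)), Rational(1, 3)) = Add(0, Rational(1, 3)) = Rational(1, 3))
Add(Function('f')(-9), Mul(147, -149)) = Add(Rational(1, 3), Mul(147, -149)) = Add(Rational(1, 3), -21903) = Rational(-65708, 3)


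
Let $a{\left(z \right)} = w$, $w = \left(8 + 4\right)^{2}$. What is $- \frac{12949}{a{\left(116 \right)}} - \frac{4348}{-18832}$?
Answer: $- \frac{15201841}{169488} \approx -89.693$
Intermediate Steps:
$w = 144$ ($w = 12^{2} = 144$)
$a{\left(z \right)} = 144$
$- \frac{12949}{a{\left(116 \right)}} - \frac{4348}{-18832} = - \frac{12949}{144} - \frac{4348}{-18832} = \left(-12949\right) \frac{1}{144} - - \frac{1087}{4708} = - \frac{12949}{144} + \frac{1087}{4708} = - \frac{15201841}{169488}$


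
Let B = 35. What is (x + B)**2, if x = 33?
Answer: 4624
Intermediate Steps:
(x + B)**2 = (33 + 35)**2 = 68**2 = 4624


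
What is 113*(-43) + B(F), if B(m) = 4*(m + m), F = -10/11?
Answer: -53529/11 ≈ -4866.3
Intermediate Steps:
F = -10/11 (F = -10*1/11 = -10/11 ≈ -0.90909)
B(m) = 8*m (B(m) = 4*(2*m) = 8*m)
113*(-43) + B(F) = 113*(-43) + 8*(-10/11) = -4859 - 80/11 = -53529/11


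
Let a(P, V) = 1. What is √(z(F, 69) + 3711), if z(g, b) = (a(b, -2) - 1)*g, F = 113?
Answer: √3711 ≈ 60.918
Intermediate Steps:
z(g, b) = 0 (z(g, b) = (1 - 1)*g = 0*g = 0)
√(z(F, 69) + 3711) = √(0 + 3711) = √3711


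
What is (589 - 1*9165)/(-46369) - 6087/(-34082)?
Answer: 574535335/1580348258 ≈ 0.36355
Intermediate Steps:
(589 - 1*9165)/(-46369) - 6087/(-34082) = (589 - 9165)*(-1/46369) - 6087*(-1/34082) = -8576*(-1/46369) + 6087/34082 = 8576/46369 + 6087/34082 = 574535335/1580348258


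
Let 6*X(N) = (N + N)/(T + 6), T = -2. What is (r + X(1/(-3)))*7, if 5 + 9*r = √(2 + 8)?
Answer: -49/12 + 7*√10/9 ≈ -1.6238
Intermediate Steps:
r = -5/9 + √10/9 (r = -5/9 + √(2 + 8)/9 = -5/9 + √10/9 ≈ -0.20419)
X(N) = N/12 (X(N) = ((N + N)/(-2 + 6))/6 = ((2*N)/4)/6 = ((2*N)*(¼))/6 = (N/2)/6 = N/12)
(r + X(1/(-3)))*7 = ((-5/9 + √10/9) + (1/12)/(-3))*7 = ((-5/9 + √10/9) + (1/12)*(-⅓))*7 = ((-5/9 + √10/9) - 1/36)*7 = (-7/12 + √10/9)*7 = -49/12 + 7*√10/9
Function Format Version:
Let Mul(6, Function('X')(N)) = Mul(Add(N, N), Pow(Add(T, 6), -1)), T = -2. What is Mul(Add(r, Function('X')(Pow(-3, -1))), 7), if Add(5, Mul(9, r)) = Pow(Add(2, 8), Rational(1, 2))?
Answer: Add(Rational(-49, 12), Mul(Rational(7, 9), Pow(10, Rational(1, 2)))) ≈ -1.6238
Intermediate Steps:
r = Add(Rational(-5, 9), Mul(Rational(1, 9), Pow(10, Rational(1, 2)))) (r = Add(Rational(-5, 9), Mul(Rational(1, 9), Pow(Add(2, 8), Rational(1, 2)))) = Add(Rational(-5, 9), Mul(Rational(1, 9), Pow(10, Rational(1, 2)))) ≈ -0.20419)
Function('X')(N) = Mul(Rational(1, 12), N) (Function('X')(N) = Mul(Rational(1, 6), Mul(Add(N, N), Pow(Add(-2, 6), -1))) = Mul(Rational(1, 6), Mul(Mul(2, N), Pow(4, -1))) = Mul(Rational(1, 6), Mul(Mul(2, N), Rational(1, 4))) = Mul(Rational(1, 6), Mul(Rational(1, 2), N)) = Mul(Rational(1, 12), N))
Mul(Add(r, Function('X')(Pow(-3, -1))), 7) = Mul(Add(Add(Rational(-5, 9), Mul(Rational(1, 9), Pow(10, Rational(1, 2)))), Mul(Rational(1, 12), Pow(-3, -1))), 7) = Mul(Add(Add(Rational(-5, 9), Mul(Rational(1, 9), Pow(10, Rational(1, 2)))), Mul(Rational(1, 12), Rational(-1, 3))), 7) = Mul(Add(Add(Rational(-5, 9), Mul(Rational(1, 9), Pow(10, Rational(1, 2)))), Rational(-1, 36)), 7) = Mul(Add(Rational(-7, 12), Mul(Rational(1, 9), Pow(10, Rational(1, 2)))), 7) = Add(Rational(-49, 12), Mul(Rational(7, 9), Pow(10, Rational(1, 2))))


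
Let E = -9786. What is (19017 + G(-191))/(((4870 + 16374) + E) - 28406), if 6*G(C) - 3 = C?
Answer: -56957/50844 ≈ -1.1202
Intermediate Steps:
G(C) = 1/2 + C/6
(19017 + G(-191))/(((4870 + 16374) + E) - 28406) = (19017 + (1/2 + (1/6)*(-191)))/(((4870 + 16374) - 9786) - 28406) = (19017 + (1/2 - 191/6))/((21244 - 9786) - 28406) = (19017 - 94/3)/(11458 - 28406) = (56957/3)/(-16948) = (56957/3)*(-1/16948) = -56957/50844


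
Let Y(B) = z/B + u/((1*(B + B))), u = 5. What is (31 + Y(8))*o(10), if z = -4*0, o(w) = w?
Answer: 2505/8 ≈ 313.13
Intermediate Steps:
z = 0
Y(B) = 5/(2*B) (Y(B) = 0/B + 5/((1*(B + B))) = 0 + 5/((1*(2*B))) = 0 + 5/((2*B)) = 0 + 5*(1/(2*B)) = 0 + 5/(2*B) = 5/(2*B))
(31 + Y(8))*o(10) = (31 + (5/2)/8)*10 = (31 + (5/2)*(1/8))*10 = (31 + 5/16)*10 = (501/16)*10 = 2505/8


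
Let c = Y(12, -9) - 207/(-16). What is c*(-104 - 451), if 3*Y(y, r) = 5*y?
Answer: -292485/16 ≈ -18280.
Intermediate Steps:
Y(y, r) = 5*y/3 (Y(y, r) = (5*y)/3 = 5*y/3)
c = 527/16 (c = (5/3)*12 - 207/(-16) = 20 - 207*(-1)/16 = 20 - 1*(-207/16) = 20 + 207/16 = 527/16 ≈ 32.938)
c*(-104 - 451) = 527*(-104 - 451)/16 = (527/16)*(-555) = -292485/16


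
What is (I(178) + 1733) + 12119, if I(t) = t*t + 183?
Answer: 45719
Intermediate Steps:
I(t) = 183 + t² (I(t) = t² + 183 = 183 + t²)
(I(178) + 1733) + 12119 = ((183 + 178²) + 1733) + 12119 = ((183 + 31684) + 1733) + 12119 = (31867 + 1733) + 12119 = 33600 + 12119 = 45719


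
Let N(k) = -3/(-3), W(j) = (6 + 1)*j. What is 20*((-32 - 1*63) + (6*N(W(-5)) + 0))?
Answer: -1780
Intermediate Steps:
W(j) = 7*j
N(k) = 1 (N(k) = -3*(-1/3) = 1)
20*((-32 - 1*63) + (6*N(W(-5)) + 0)) = 20*((-32 - 1*63) + (6*1 + 0)) = 20*((-32 - 63) + (6 + 0)) = 20*(-95 + 6) = 20*(-89) = -1780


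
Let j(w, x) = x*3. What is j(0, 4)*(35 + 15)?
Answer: 600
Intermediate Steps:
j(w, x) = 3*x
j(0, 4)*(35 + 15) = (3*4)*(35 + 15) = 12*50 = 600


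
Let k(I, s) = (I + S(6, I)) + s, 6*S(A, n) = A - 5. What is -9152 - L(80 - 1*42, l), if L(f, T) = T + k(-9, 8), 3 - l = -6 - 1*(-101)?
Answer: -54355/6 ≈ -9059.2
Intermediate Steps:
S(A, n) = -5/6 + A/6 (S(A, n) = (A - 5)/6 = (-5 + A)/6 = -5/6 + A/6)
l = -92 (l = 3 - (-6 - 1*(-101)) = 3 - (-6 + 101) = 3 - 1*95 = 3 - 95 = -92)
k(I, s) = 1/6 + I + s (k(I, s) = (I + (-5/6 + (1/6)*6)) + s = (I + (-5/6 + 1)) + s = (I + 1/6) + s = (1/6 + I) + s = 1/6 + I + s)
L(f, T) = -5/6 + T (L(f, T) = T + (1/6 - 9 + 8) = T - 5/6 = -5/6 + T)
-9152 - L(80 - 1*42, l) = -9152 - (-5/6 - 92) = -9152 - 1*(-557/6) = -9152 + 557/6 = -54355/6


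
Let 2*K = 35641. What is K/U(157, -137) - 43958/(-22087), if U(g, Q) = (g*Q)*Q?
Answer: 259852181195/130168983542 ≈ 1.9963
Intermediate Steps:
K = 35641/2 (K = (1/2)*35641 = 35641/2 ≈ 17821.)
U(g, Q) = g*Q**2 (U(g, Q) = (Q*g)*Q = g*Q**2)
K/U(157, -137) - 43958/(-22087) = 35641/(2*((157*(-137)**2))) - 43958/(-22087) = 35641/(2*((157*18769))) - 43958*(-1/22087) = (35641/2)/2946733 + 43958/22087 = (35641/2)*(1/2946733) + 43958/22087 = 35641/5893466 + 43958/22087 = 259852181195/130168983542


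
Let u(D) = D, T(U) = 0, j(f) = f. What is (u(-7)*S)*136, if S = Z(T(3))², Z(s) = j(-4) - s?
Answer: -15232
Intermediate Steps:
Z(s) = -4 - s
S = 16 (S = (-4 - 1*0)² = (-4 + 0)² = (-4)² = 16)
(u(-7)*S)*136 = -7*16*136 = -112*136 = -15232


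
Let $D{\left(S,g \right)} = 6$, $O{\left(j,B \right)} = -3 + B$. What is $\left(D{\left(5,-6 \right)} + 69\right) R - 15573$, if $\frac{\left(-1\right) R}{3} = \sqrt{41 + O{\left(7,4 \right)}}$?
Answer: $-15573 - 225 \sqrt{42} \approx -17031.0$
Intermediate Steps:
$R = - 3 \sqrt{42}$ ($R = - 3 \sqrt{41 + \left(-3 + 4\right)} = - 3 \sqrt{41 + 1} = - 3 \sqrt{42} \approx -19.442$)
$\left(D{\left(5,-6 \right)} + 69\right) R - 15573 = \left(6 + 69\right) \left(- 3 \sqrt{42}\right) - 15573 = 75 \left(- 3 \sqrt{42}\right) - 15573 = - 225 \sqrt{42} - 15573 = -15573 - 225 \sqrt{42}$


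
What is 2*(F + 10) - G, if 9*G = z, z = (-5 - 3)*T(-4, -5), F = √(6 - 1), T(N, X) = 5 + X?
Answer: 20 + 2*√5 ≈ 24.472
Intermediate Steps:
F = √5 ≈ 2.2361
z = 0 (z = (-5 - 3)*(5 - 5) = -8*0 = 0)
G = 0 (G = (⅑)*0 = 0)
2*(F + 10) - G = 2*(√5 + 10) - 1*0 = 2*(10 + √5) + 0 = (20 + 2*√5) + 0 = 20 + 2*√5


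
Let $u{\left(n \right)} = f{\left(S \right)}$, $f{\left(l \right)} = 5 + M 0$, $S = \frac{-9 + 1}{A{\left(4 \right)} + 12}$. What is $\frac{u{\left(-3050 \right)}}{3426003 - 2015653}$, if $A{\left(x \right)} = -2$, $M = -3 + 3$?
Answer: $\frac{1}{282070} \approx 3.5452 \cdot 10^{-6}$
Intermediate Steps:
$M = 0$
$S = - \frac{4}{5}$ ($S = \frac{-9 + 1}{-2 + 12} = - \frac{8}{10} = \left(-8\right) \frac{1}{10} = - \frac{4}{5} \approx -0.8$)
$f{\left(l \right)} = 5$ ($f{\left(l \right)} = 5 + 0 \cdot 0 = 5 + 0 = 5$)
$u{\left(n \right)} = 5$
$\frac{u{\left(-3050 \right)}}{3426003 - 2015653} = \frac{5}{3426003 - 2015653} = \frac{5}{1410350} = 5 \cdot \frac{1}{1410350} = \frac{1}{282070}$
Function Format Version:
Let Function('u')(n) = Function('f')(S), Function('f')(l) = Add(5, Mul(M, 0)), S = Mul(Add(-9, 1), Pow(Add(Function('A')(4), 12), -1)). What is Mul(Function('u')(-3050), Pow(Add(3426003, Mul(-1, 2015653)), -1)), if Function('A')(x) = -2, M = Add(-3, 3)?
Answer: Rational(1, 282070) ≈ 3.5452e-6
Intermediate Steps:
M = 0
S = Rational(-4, 5) (S = Mul(Add(-9, 1), Pow(Add(-2, 12), -1)) = Mul(-8, Pow(10, -1)) = Mul(-8, Rational(1, 10)) = Rational(-4, 5) ≈ -0.80000)
Function('f')(l) = 5 (Function('f')(l) = Add(5, Mul(0, 0)) = Add(5, 0) = 5)
Function('u')(n) = 5
Mul(Function('u')(-3050), Pow(Add(3426003, Mul(-1, 2015653)), -1)) = Mul(5, Pow(Add(3426003, Mul(-1, 2015653)), -1)) = Mul(5, Pow(Add(3426003, -2015653), -1)) = Mul(5, Pow(1410350, -1)) = Mul(5, Rational(1, 1410350)) = Rational(1, 282070)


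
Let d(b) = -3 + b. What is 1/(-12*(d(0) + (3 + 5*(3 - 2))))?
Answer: -1/60 ≈ -0.016667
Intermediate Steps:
1/(-12*(d(0) + (3 + 5*(3 - 2)))) = 1/(-12*((-3 + 0) + (3 + 5*(3 - 2)))) = 1/(-12*(-3 + (3 + 5*1))) = 1/(-12*(-3 + (3 + 5))) = 1/(-12*(-3 + 8)) = 1/(-12*5) = 1/(-60) = -1/60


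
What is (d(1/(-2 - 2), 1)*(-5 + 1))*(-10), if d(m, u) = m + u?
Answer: 30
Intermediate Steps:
(d(1/(-2 - 2), 1)*(-5 + 1))*(-10) = ((1/(-2 - 2) + 1)*(-5 + 1))*(-10) = ((1/(-4) + 1)*(-4))*(-10) = ((-¼ + 1)*(-4))*(-10) = ((¾)*(-4))*(-10) = -3*(-10) = 30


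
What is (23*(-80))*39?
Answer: -71760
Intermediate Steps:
(23*(-80))*39 = -1840*39 = -71760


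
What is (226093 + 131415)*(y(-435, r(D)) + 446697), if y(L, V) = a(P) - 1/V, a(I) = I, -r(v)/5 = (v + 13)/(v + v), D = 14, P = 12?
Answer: 21559785568444/135 ≈ 1.5970e+11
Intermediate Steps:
r(v) = -5*(13 + v)/(2*v) (r(v) = -5*(v + 13)/(v + v) = -5*(13 + v)/(2*v))
y(L, V) = 12 - 1/V
(226093 + 131415)*(y(-435, r(D)) + 446697) = (226093 + 131415)*((12 - 1/((5/2)*(-13 - 1*14)/14)) + 446697) = 357508*((12 - 1/((5/2)*(1/14)*(-13 - 14))) + 446697) = 357508*((12 - 1/((5/2)*(1/14)*(-27))) + 446697) = 357508*((12 - 1/(-135/28)) + 446697) = 357508*((12 - 1*(-28/135)) + 446697) = 357508*((12 + 28/135) + 446697) = 357508*(1648/135 + 446697) = 357508*(60305743/135) = 21559785568444/135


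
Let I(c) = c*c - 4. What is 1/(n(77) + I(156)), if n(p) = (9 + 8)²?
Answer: 1/24621 ≈ 4.0616e-5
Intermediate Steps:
I(c) = -4 + c² (I(c) = c² - 4 = -4 + c²)
n(p) = 289 (n(p) = 17² = 289)
1/(n(77) + I(156)) = 1/(289 + (-4 + 156²)) = 1/(289 + (-4 + 24336)) = 1/(289 + 24332) = 1/24621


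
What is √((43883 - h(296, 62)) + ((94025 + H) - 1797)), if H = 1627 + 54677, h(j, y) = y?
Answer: √192353 ≈ 438.58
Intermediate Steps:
H = 56304
√((43883 - h(296, 62)) + ((94025 + H) - 1797)) = √((43883 - 1*62) + ((94025 + 56304) - 1797)) = √((43883 - 62) + (150329 - 1797)) = √(43821 + 148532) = √192353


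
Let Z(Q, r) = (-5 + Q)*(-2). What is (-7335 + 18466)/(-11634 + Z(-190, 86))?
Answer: -11131/11244 ≈ -0.98995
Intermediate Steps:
Z(Q, r) = 10 - 2*Q
(-7335 + 18466)/(-11634 + Z(-190, 86)) = (-7335 + 18466)/(-11634 + (10 - 2*(-190))) = 11131/(-11634 + (10 + 380)) = 11131/(-11634 + 390) = 11131/(-11244) = 11131*(-1/11244) = -11131/11244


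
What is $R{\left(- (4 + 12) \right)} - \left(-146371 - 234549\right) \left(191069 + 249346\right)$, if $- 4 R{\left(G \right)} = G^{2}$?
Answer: $167762881736$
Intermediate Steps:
$R{\left(G \right)} = - \frac{G^{2}}{4}$
$R{\left(- (4 + 12) \right)} - \left(-146371 - 234549\right) \left(191069 + 249346\right) = - \frac{\left(- (4 + 12)\right)^{2}}{4} - \left(-146371 - 234549\right) \left(191069 + 249346\right) = - \frac{\left(\left(-1\right) 16\right)^{2}}{4} - \left(-380920\right) 440415 = - \frac{\left(-16\right)^{2}}{4} - -167762881800 = \left(- \frac{1}{4}\right) 256 + 167762881800 = -64 + 167762881800 = 167762881736$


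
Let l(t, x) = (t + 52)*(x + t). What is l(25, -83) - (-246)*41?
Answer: 5620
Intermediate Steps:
l(t, x) = (52 + t)*(t + x)
l(25, -83) - (-246)*41 = (25² + 52*25 + 52*(-83) + 25*(-83)) - (-246)*41 = (625 + 1300 - 4316 - 2075) - 1*(-10086) = -4466 + 10086 = 5620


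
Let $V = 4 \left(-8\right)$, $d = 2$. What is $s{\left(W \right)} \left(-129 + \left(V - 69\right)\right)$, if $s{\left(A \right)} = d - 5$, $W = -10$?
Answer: $690$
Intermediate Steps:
$s{\left(A \right)} = -3$ ($s{\left(A \right)} = 2 - 5 = -3$)
$V = -32$
$s{\left(W \right)} \left(-129 + \left(V - 69\right)\right) = - 3 \left(-129 - 101\right) = \left(-3\right) \left(-230\right) = 690$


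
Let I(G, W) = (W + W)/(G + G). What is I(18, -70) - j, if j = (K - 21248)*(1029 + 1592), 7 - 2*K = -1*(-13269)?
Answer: 657637696/9 ≈ 7.3071e+7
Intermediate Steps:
K = -6631 (K = 7/2 - (-1)*(-13269)/2 = 7/2 - ½*13269 = 7/2 - 13269/2 = -6631)
I(G, W) = W/G (I(G, W) = (2*W)/((2*G)) = (2*W)*(1/(2*G)) = W/G)
j = -73070859 (j = (-6631 - 21248)*(1029 + 1592) = -27879*2621 = -73070859)
I(18, -70) - j = -70/18 - 1*(-73070859) = -70*1/18 + 73070859 = -35/9 + 73070859 = 657637696/9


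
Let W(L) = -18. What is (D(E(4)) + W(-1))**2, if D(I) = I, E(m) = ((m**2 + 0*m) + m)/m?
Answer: 169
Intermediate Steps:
E(m) = (m + m**2)/m (E(m) = ((m**2 + 0) + m)/m = (m**2 + m)/m = (m + m**2)/m)
(D(E(4)) + W(-1))**2 = ((1 + 4) - 18)**2 = (5 - 18)**2 = (-13)**2 = 169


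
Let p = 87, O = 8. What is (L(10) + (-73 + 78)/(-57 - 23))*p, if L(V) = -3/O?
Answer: -609/16 ≈ -38.063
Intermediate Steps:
L(V) = -3/8
(L(10) + (-73 + 78)/(-57 - 23))*p = (-3/8 + (-73 + 78)/(-57 - 23))*87 = (-3/8 + 5/(-80))*87 = (-3/8 + 5*(-1/80))*87 = (-3/8 - 1/16)*87 = -7/16*87 = -609/16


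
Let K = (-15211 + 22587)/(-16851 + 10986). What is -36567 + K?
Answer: -214472831/5865 ≈ -36568.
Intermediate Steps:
K = -7376/5865 (K = 7376/(-5865) = 7376*(-1/5865) = -7376/5865 ≈ -1.2576)
-36567 + K = -36567 - 7376/5865 = -214472831/5865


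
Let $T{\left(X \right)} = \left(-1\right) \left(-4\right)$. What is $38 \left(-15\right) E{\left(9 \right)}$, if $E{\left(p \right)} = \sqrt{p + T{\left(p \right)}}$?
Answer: $- 570 \sqrt{13} \approx -2055.2$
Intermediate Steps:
$T{\left(X \right)} = 4$
$E{\left(p \right)} = \sqrt{4 + p}$ ($E{\left(p \right)} = \sqrt{p + 4} = \sqrt{4 + p}$)
$38 \left(-15\right) E{\left(9 \right)} = 38 \left(-15\right) \sqrt{4 + 9} = - 570 \sqrt{13}$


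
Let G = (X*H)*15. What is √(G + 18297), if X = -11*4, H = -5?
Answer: √21597 ≈ 146.96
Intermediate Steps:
X = -44
G = 3300 (G = -44*(-5)*15 = 220*15 = 3300)
√(G + 18297) = √(3300 + 18297) = √21597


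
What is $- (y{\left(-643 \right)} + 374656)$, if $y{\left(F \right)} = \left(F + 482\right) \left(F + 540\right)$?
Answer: $-391239$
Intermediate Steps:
$y{\left(F \right)} = \left(482 + F\right) \left(540 + F\right)$
$- (y{\left(-643 \right)} + 374656) = - (\left(260280 + \left(-643\right)^{2} + 1022 \left(-643\right)\right) + 374656) = - (\left(260280 + 413449 - 657146\right) + 374656) = - (16583 + 374656) = \left(-1\right) 391239 = -391239$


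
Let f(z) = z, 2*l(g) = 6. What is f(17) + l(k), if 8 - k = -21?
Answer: 20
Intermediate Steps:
k = 29 (k = 8 - 1*(-21) = 8 + 21 = 29)
l(g) = 3 (l(g) = (½)*6 = 3)
f(17) + l(k) = 17 + 3 = 20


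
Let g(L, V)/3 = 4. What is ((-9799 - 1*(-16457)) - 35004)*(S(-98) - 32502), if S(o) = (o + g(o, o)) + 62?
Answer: 921981996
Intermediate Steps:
g(L, V) = 12 (g(L, V) = 3*4 = 12)
S(o) = 74 + o (S(o) = (o + 12) + 62 = (12 + o) + 62 = 74 + o)
((-9799 - 1*(-16457)) - 35004)*(S(-98) - 32502) = ((-9799 - 1*(-16457)) - 35004)*((74 - 98) - 32502) = ((-9799 + 16457) - 35004)*(-24 - 32502) = (6658 - 35004)*(-32526) = -28346*(-32526) = 921981996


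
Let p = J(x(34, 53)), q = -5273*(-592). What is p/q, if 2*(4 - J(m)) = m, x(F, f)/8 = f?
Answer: -13/195101 ≈ -6.6632e-5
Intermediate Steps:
x(F, f) = 8*f
q = 3121616
J(m) = 4 - m/2
p = -208 (p = 4 - 4*53 = 4 - ½*424 = 4 - 212 = -208)
p/q = -208/3121616 = -208*1/3121616 = -13/195101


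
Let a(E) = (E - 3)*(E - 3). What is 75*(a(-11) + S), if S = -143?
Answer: 3975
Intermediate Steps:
a(E) = (-3 + E)² (a(E) = (-3 + E)*(-3 + E) = (-3 + E)²)
75*(a(-11) + S) = 75*((-3 - 11)² - 143) = 75*((-14)² - 143) = 75*(196 - 143) = 75*53 = 3975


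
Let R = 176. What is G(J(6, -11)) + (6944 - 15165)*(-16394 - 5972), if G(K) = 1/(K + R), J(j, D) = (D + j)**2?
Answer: 36958048087/201 ≈ 1.8387e+8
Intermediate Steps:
G(K) = 1/(176 + K) (G(K) = 1/(K + 176) = 1/(176 + K))
G(J(6, -11)) + (6944 - 15165)*(-16394 - 5972) = 1/(176 + (-11 + 6)**2) + (6944 - 15165)*(-16394 - 5972) = 1/(176 + (-5)**2) - 8221*(-22366) = 1/(176 + 25) + 183870886 = 1/201 + 183870886 = 36958048087/201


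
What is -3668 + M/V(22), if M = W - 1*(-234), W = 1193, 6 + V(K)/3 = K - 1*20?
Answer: -45443/12 ≈ -3786.9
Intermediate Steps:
V(K) = -78 + 3*K (V(K) = -18 + 3*(K - 1*20) = -18 + 3*(K - 20) = -18 + 3*(-20 + K) = -18 + (-60 + 3*K) = -78 + 3*K)
M = 1427 (M = 1193 - 1*(-234) = 1193 + 234 = 1427)
-3668 + M/V(22) = -3668 + 1427/(-78 + 3*22) = -3668 + 1427/(-78 + 66) = -3668 + 1427/(-12) = -3668 + 1427*(-1/12) = -3668 - 1427/12 = -45443/12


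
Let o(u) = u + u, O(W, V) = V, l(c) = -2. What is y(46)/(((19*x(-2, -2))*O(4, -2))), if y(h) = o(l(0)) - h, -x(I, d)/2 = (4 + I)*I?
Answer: 25/152 ≈ 0.16447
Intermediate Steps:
o(u) = 2*u
x(I, d) = -2*I*(4 + I) (x(I, d) = -2*(4 + I)*I = -2*I*(4 + I))
y(h) = -4 - h (y(h) = 2*(-2) - h = -4 - h)
y(46)/(((19*x(-2, -2))*O(4, -2))) = (-4 - 1*46)/(((19*(-2*(-2)*(4 - 2)))*(-2))) = (-4 - 46)/(((19*(-2*(-2)*2))*(-2))) = -50/((19*8)*(-2)) = -50/(152*(-2)) = -50/(-304) = -50*(-1/304) = 25/152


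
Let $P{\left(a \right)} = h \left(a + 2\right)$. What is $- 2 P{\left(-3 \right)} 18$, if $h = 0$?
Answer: $0$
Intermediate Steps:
$P{\left(a \right)} = 0$ ($P{\left(a \right)} = 0 \left(a + 2\right) = 0 \left(2 + a\right) = 0$)
$- 2 P{\left(-3 \right)} 18 = \left(-2\right) 0 \cdot 18 = 0 \cdot 18 = 0$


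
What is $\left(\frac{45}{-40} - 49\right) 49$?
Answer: $- \frac{19649}{8} \approx -2456.1$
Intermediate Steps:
$\left(\frac{45}{-40} - 49\right) 49 = \left(45 \left(- \frac{1}{40}\right) - 49\right) 49 = \left(- \frac{9}{8} - 49\right) 49 = \left(- \frac{401}{8}\right) 49 = - \frac{19649}{8}$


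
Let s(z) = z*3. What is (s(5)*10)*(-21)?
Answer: -3150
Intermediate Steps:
s(z) = 3*z
(s(5)*10)*(-21) = ((3*5)*10)*(-21) = (15*10)*(-21) = 150*(-21) = -3150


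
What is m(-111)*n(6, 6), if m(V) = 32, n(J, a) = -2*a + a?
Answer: -192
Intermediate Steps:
n(J, a) = -a
m(-111)*n(6, 6) = 32*(-1*6) = 32*(-6) = -192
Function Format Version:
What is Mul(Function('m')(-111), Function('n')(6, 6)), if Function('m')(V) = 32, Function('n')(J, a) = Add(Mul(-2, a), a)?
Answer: -192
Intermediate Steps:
Function('n')(J, a) = Mul(-1, a)
Mul(Function('m')(-111), Function('n')(6, 6)) = Mul(32, Mul(-1, 6)) = Mul(32, -6) = -192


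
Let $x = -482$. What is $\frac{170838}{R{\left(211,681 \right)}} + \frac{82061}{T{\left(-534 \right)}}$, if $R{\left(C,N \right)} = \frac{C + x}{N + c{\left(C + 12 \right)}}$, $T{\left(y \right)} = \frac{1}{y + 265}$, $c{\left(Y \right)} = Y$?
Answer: $- \frac{6136602391}{271} \approx -2.2644 \cdot 10^{7}$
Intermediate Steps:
$T{\left(y \right)} = \frac{1}{265 + y}$
$R{\left(C,N \right)} = \frac{-482 + C}{12 + C + N}$ ($R{\left(C,N \right)} = \frac{C - 482}{N + \left(C + 12\right)} = \frac{-482 + C}{N + \left(12 + C\right)} = \frac{-482 + C}{12 + C + N}$)
$\frac{170838}{R{\left(211,681 \right)}} + \frac{82061}{T{\left(-534 \right)}} = \frac{170838}{\frac{1}{12 + 211 + 681} \left(-482 + 211\right)} + \frac{82061}{\frac{1}{265 - 534}} = \frac{170838}{\frac{1}{904} \left(-271\right)} + \frac{82061}{\frac{1}{-269}} = \frac{170838}{\frac{1}{904} \left(-271\right)} + \frac{82061}{- \frac{1}{269}} = \frac{170838}{- \frac{271}{904}} + 82061 \left(-269\right) = 170838 \left(- \frac{904}{271}\right) - 22074409 = - \frac{154437552}{271} - 22074409 = - \frac{6136602391}{271}$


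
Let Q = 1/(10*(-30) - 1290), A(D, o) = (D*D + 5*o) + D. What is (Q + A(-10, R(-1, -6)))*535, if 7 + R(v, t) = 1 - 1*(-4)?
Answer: 13610293/318 ≈ 42800.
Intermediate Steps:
R(v, t) = -2 (R(v, t) = -7 + (1 - 1*(-4)) = -7 + (1 + 4) = -7 + 5 = -2)
A(D, o) = D + D² + 5*o (A(D, o) = (D² + 5*o) + D = D + D² + 5*o)
Q = -1/1590 (Q = 1/(-300 - 1290) = 1/(-1590) = -1/1590 ≈ -0.00062893)
(Q + A(-10, R(-1, -6)))*535 = (-1/1590 + (-10 + (-10)² + 5*(-2)))*535 = (-1/1590 + (-10 + 100 - 10))*535 = (-1/1590 + 80)*535 = (127199/1590)*535 = 13610293/318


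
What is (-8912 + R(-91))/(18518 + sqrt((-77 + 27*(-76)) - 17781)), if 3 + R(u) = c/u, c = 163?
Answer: -2504337284/5201199549 + 135238*I*sqrt(19910)/5201199549 ≈ -0.48149 + 0.0036689*I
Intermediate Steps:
R(u) = -3 + 163/u
(-8912 + R(-91))/(18518 + sqrt((-77 + 27*(-76)) - 17781)) = (-8912 + (-3 + 163/(-91)))/(18518 + sqrt((-77 + 27*(-76)) - 17781)) = (-8912 + (-3 + 163*(-1/91)))/(18518 + sqrt((-77 - 2052) - 17781)) = (-8912 + (-3 - 163/91))/(18518 + sqrt(-2129 - 17781)) = (-8912 - 436/91)/(18518 + sqrt(-19910)) = -811428/(91*(18518 + I*sqrt(19910)))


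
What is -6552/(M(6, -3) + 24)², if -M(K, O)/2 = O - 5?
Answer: -819/200 ≈ -4.0950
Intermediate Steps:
M(K, O) = 10 - 2*O (M(K, O) = -2*(O - 5) = -2*(-5 + O) = 10 - 2*O)
-6552/(M(6, -3) + 24)² = -6552/((10 - 2*(-3)) + 24)² = -6552/((10 + 6) + 24)² = -6552/(16 + 24)² = -6552/(40²) = -6552/1600 = -6552*1/1600 = -819/200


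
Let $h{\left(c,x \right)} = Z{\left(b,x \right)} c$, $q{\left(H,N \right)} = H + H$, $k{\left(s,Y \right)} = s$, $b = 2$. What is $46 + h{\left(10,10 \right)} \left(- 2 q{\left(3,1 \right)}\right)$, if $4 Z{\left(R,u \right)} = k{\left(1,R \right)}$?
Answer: $16$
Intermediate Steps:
$Z{\left(R,u \right)} = \frac{1}{4}$ ($Z{\left(R,u \right)} = \frac{1}{4} \cdot 1 = \frac{1}{4}$)
$q{\left(H,N \right)} = 2 H$
$h{\left(c,x \right)} = \frac{c}{4}$
$46 + h{\left(10,10 \right)} \left(- 2 q{\left(3,1 \right)}\right) = 46 + \frac{1}{4} \cdot 10 \left(- 2 \cdot 2 \cdot 3\right) = 46 + \frac{5 \left(\left(-2\right) 6\right)}{2} = 46 + \frac{5}{2} \left(-12\right) = 46 - 30 = 16$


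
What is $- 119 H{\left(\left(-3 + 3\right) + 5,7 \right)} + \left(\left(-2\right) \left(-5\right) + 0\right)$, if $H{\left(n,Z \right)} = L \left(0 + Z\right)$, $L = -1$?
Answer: $843$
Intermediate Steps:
$H{\left(n,Z \right)} = - Z$ ($H{\left(n,Z \right)} = - (0 + Z) = - Z$)
$- 119 H{\left(\left(-3 + 3\right) + 5,7 \right)} + \left(\left(-2\right) \left(-5\right) + 0\right) = - 119 \left(\left(-1\right) 7\right) + \left(\left(-2\right) \left(-5\right) + 0\right) = \left(-119\right) \left(-7\right) + \left(10 + 0\right) = 833 + 10 = 843$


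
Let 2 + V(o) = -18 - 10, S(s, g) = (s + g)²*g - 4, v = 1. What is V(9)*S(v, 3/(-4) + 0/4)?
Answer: 3885/32 ≈ 121.41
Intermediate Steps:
S(s, g) = -4 + g*(g + s)² (S(s, g) = (g + s)²*g - 4 = g*(g + s)² - 4 = -4 + g*(g + s)²)
V(o) = -30 (V(o) = -2 + (-18 - 10) = -2 - 28 = -30)
V(9)*S(v, 3/(-4) + 0/4) = -30*(-4 + (3/(-4) + 0/4)*((3/(-4) + 0/4) + 1)²) = -30*(-4 + (3*(-¼) + 0*(¼))*((3*(-¼) + 0*(¼)) + 1)²) = -30*(-4 + (-¾ + 0)*((-¾ + 0) + 1)²) = -30*(-4 - 3*(-¾ + 1)²/4) = -30*(-4 - 3*(¼)²/4) = -30*(-4 - ¾*1/16) = -30*(-4 - 3/64) = -30*(-259/64) = 3885/32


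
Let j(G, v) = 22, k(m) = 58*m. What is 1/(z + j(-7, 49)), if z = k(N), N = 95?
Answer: 1/5532 ≈ 0.00018077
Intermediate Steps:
z = 5510 (z = 58*95 = 5510)
1/(z + j(-7, 49)) = 1/(5510 + 22) = 1/5532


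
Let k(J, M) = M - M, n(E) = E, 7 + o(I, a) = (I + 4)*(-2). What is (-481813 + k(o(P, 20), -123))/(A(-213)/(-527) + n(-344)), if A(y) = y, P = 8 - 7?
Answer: 253915451/181075 ≈ 1402.3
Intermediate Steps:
P = 1
o(I, a) = -15 - 2*I (o(I, a) = -7 + (I + 4)*(-2) = -7 + (4 + I)*(-2) = -7 + (-8 - 2*I) = -15 - 2*I)
k(J, M) = 0
(-481813 + k(o(P, 20), -123))/(A(-213)/(-527) + n(-344)) = (-481813 + 0)/(-213/(-527) - 344) = -481813/(-213*(-1/527) - 344) = -481813/(213/527 - 344) = -481813/(-181075/527) = -481813*(-527/181075) = 253915451/181075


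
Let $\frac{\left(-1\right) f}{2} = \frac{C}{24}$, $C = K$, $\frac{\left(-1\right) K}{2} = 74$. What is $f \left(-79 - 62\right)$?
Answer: $-1739$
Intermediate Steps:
$K = -148$ ($K = \left(-2\right) 74 = -148$)
$C = -148$
$f = \frac{37}{3}$ ($f = - 2 \left(- \frac{148}{24}\right) = - 2 \left(\left(-148\right) \frac{1}{24}\right) = \left(-2\right) \left(- \frac{37}{6}\right) = \frac{37}{3} \approx 12.333$)
$f \left(-79 - 62\right) = \frac{37 \left(-79 - 62\right)}{3} = \frac{37}{3} \left(-141\right) = -1739$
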